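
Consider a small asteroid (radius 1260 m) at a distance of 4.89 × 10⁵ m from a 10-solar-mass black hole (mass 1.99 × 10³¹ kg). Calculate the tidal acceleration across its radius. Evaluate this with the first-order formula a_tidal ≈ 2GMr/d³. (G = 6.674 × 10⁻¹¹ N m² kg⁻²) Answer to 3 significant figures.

Differencing GM/(d−r)² and GM/d² to first order in r/d gives 2GMr/d³.
a_tidal = 2GMr/d³
        = 2 × (6.674 × 10⁻¹¹) × (1.99 × 10³¹) × (1260) / (4.89 × 10⁵)³
        = 2.86 × 10⁷ m/s²

2.86 × 10⁷ m/s²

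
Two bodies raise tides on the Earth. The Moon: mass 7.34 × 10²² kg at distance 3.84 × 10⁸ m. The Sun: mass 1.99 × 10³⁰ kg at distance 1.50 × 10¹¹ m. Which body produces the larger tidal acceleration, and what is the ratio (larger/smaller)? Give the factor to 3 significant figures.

Tidal stretch scales as M/d³; compute that for each body.
The Moon: (7.34 × 10²²) / (3.84 × 10⁸)³ = 1.296 × 10⁻³
The Sun: (1.99 × 10³⁰) / (1.50 × 10¹¹)³ = 5.896 × 10⁻⁴
Ratio (larger/smaller) = 2.20

The Moon, by a factor of ≈ 2.20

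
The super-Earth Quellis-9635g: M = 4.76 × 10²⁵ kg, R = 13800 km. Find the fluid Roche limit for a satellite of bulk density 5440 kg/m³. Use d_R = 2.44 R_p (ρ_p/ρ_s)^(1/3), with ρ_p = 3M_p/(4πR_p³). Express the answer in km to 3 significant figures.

31200 km

ρ_p = 3M_p/(4πR_p³) = 3 × (4.76 × 10²⁵) / (4π × (1.38 × 10⁷ m)³) = 4320 kg/m³
d_R = 2.44 × 13800 km × (4320/5440)^(1/3)
    = 31200 km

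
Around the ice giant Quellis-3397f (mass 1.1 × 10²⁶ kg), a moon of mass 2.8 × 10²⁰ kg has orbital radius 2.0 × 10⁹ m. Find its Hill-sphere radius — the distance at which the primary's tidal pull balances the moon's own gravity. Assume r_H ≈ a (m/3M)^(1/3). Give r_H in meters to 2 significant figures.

1.9 × 10⁷ m

r_H ≈ a (m/3M)^(1/3)
    = (2.0 × 10⁹) × (2.8 × 10²⁰ / (3 × 1.1 × 10²⁶))^(1/3)
    = 1.9 × 10⁷ m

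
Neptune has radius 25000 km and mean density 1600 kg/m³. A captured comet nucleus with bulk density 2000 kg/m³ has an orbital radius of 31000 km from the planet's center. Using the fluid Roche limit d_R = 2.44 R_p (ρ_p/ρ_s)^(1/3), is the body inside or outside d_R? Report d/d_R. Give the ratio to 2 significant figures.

d_R = 2.44 × (25000 km) × (1600/2000)^(1/3) = 56630 km
d/d_R = (31000) / (56630) = 0.55
Since d/d_R < 1, the body is inside the Roche limit.

inside; d/d_R ≈ 0.55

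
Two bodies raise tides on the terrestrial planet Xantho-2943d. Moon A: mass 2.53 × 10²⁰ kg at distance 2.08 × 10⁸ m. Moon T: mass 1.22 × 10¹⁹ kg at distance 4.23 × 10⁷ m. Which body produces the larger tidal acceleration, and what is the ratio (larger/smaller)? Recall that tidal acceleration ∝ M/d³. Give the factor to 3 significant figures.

Compare M/d³ for the two perturbers:
Moon A: (2.53 × 10²⁰) / (2.08 × 10⁸)³ = 2.811 × 10⁻⁵
Moon T: (1.22 × 10¹⁹) / (4.23 × 10⁷)³ = 1.612 × 10⁻⁴
Ratio (larger/smaller) = 5.73

Moon T, by a factor of ≈ 5.73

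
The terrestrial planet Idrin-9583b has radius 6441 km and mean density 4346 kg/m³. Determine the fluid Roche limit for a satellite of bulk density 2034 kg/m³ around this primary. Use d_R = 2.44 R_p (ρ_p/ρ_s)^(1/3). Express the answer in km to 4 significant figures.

20240 km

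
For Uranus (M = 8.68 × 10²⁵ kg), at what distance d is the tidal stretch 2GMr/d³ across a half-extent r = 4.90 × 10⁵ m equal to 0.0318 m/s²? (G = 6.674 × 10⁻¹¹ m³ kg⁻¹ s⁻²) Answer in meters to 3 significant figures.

5.63 × 10⁷ m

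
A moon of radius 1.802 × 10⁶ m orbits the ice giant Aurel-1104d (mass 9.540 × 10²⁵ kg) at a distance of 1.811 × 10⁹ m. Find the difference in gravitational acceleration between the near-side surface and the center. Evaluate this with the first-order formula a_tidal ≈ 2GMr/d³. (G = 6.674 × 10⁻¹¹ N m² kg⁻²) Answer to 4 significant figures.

3.863 × 10⁻⁶ m/s²

a_tidal = 2GMr/d³
        = 2 × (6.674 × 10⁻¹¹) × (9.540 × 10²⁵) × (1.802 × 10⁶) / (1.811 × 10⁹)³
        = 3.863 × 10⁻⁶ m/s²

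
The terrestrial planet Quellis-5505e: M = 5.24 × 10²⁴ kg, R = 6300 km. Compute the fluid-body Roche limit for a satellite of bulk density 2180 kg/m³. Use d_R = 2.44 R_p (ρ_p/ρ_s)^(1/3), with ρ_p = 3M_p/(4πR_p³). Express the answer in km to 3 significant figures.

20300 km

ρ_p = 3M_p/(4πR_p³) = 3 × (5.24 × 10²⁴) / (4π × (6.30 × 10⁶ m)³) = 5000 kg/m³
d_R = 2.44 × 6300 km × (5000/2180)^(1/3)
    = 20300 km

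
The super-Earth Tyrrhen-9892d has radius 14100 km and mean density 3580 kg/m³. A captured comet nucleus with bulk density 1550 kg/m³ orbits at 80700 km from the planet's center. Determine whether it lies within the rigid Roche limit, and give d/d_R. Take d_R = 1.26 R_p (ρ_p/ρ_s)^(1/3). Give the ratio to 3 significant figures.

d_R = 1.26 × (14100 km) × (3580/1550)^(1/3) = 23480 km
d/d_R = (80700) / (23480) = 3.44
Since d/d_R > 1, the body is outside the Roche limit.

outside; d/d_R ≈ 3.44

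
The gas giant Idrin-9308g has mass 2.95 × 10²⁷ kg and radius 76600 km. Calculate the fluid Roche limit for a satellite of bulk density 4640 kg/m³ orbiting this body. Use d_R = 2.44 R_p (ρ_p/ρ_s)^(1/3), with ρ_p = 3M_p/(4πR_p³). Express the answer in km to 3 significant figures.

ρ_p = 3M_p/(4πR_p³) = 3 × (2.95 × 10²⁷) / (4π × (7.66 × 10⁷ m)³) = 1570 kg/m³
d_R = 2.44 × 76600 km × (1570/4640)^(1/3)
    = 1.30 × 10⁵ km

1.30 × 10⁵ km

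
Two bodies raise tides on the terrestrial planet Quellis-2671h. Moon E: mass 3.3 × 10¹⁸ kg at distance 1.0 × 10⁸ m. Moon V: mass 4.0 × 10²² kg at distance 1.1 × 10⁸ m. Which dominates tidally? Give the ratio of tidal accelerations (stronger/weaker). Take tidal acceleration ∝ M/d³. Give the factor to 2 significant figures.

Compare M/d³ for the two perturbers:
Moon E: (3.3 × 10¹⁸) / (1.0 × 10⁸)³ = 3.300 × 10⁻⁶
Moon V: (4.0 × 10²²) / (1.1 × 10⁸)³ = 3.005 × 10⁻²
Ratio (larger/smaller) = 9100

Moon V, by a factor of ≈ 9100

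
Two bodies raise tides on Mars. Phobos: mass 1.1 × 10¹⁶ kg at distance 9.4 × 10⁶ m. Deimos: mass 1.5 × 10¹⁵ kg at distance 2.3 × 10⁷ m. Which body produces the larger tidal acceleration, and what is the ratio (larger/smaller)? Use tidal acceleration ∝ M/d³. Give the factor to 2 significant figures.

Tidal acceleration ∝ M/d³, so compare M/d³ for each.
Phobos: (1.1 × 10¹⁶) / (9.4 × 10⁶)³ = 1.324 × 10⁻⁵
Deimos: (1.5 × 10¹⁵) / (2.3 × 10⁷)³ = 1.233 × 10⁻⁷
Ratio (larger/smaller) = 110

Phobos, by a factor of ≈ 110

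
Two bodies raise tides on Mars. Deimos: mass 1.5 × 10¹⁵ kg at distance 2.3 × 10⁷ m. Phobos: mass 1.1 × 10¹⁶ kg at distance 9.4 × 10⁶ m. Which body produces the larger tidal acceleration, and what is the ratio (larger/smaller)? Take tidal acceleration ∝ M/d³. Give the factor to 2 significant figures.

Phobos, by a factor of ≈ 110

Tidal acceleration ∝ M/d³, so compare M/d³ for each.
Deimos: (1.5 × 10¹⁵) / (2.3 × 10⁷)³ = 1.233 × 10⁻⁷
Phobos: (1.1 × 10¹⁶) / (9.4 × 10⁶)³ = 1.324 × 10⁻⁵
Ratio (larger/smaller) = 110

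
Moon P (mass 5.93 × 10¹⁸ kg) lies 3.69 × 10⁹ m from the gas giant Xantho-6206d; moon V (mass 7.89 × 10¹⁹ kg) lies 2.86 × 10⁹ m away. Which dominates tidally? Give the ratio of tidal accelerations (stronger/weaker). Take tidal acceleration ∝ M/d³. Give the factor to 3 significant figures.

Moon V, by a factor of ≈ 28.6

The tide-raising term goes as M/d³ (the gradient of a 1/d² field).
Moon P: (5.93 × 10¹⁸) / (3.69 × 10⁹)³ = 1.180 × 10⁻¹⁰
Moon V: (7.89 × 10¹⁹) / (2.86 × 10⁹)³ = 3.373 × 10⁻⁹
Ratio (larger/smaller) = 28.6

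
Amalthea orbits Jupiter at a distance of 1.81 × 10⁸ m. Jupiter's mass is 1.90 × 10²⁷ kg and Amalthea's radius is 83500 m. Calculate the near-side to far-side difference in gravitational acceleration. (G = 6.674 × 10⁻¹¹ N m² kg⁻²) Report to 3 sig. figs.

a_tidal = 4GMr/d³
        = 4 × (6.674 × 10⁻¹¹) × (1.90 × 10²⁷) × (83500) / (1.81 × 10⁸)³
        = 7.14 × 10⁻³ m/s²

7.14 × 10⁻³ m/s²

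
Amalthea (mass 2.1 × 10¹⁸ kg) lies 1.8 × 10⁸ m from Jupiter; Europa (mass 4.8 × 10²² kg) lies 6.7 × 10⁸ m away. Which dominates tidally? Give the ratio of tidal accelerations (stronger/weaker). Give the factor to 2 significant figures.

Tidal stretch scales as M/d³; compute that for each body.
Amalthea: (2.1 × 10¹⁸) / (1.8 × 10⁸)³ = 3.601 × 10⁻⁷
Europa: (4.8 × 10²²) / (6.7 × 10⁸)³ = 1.596 × 10⁻⁴
Ratio (larger/smaller) = 440

Europa, by a factor of ≈ 440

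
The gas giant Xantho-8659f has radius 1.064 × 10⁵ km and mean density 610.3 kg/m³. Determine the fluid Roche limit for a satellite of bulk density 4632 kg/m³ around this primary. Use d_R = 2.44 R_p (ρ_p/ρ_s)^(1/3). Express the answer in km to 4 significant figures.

1.321 × 10⁵ km

d_R = 2.44 × 1.064 × 10⁵ km × (610.3/4632)^(1/3)
    = 1.321 × 10⁵ km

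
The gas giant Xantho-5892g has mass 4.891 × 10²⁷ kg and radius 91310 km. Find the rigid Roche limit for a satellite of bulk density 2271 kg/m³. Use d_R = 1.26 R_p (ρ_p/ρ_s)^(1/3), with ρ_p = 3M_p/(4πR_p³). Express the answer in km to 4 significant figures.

ρ_p = 3M_p/(4πR_p³) = 3 × (4.891 × 10²⁷) / (4π × (9.131 × 10⁷ m)³) = 1534 kg/m³
d_R = 1.26 × 91310 km × (1534/2271)^(1/3)
    = 1.009 × 10⁵ km

1.009 × 10⁵ km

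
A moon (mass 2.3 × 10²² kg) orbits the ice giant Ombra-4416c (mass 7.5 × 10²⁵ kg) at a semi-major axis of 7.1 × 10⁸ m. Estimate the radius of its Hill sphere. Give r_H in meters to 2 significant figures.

3.3 × 10⁷ m

r_H ≈ a (m/3M)^(1/3)
    = (7.1 × 10⁸) × (2.3 × 10²² / (3 × 7.5 × 10²⁵))^(1/3)
    = 3.3 × 10⁷ m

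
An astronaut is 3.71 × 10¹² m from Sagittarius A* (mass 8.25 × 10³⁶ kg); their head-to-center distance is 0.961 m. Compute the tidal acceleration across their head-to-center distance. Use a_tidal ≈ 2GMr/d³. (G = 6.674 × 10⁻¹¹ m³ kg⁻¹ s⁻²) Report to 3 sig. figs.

Differencing GM/(d−r)² and GM/d² to first order in r/d gives 2GMr/d³.
Δg = 2GMr/d³
   = 2 × (6.674 × 10⁻¹¹) × (8.25 × 10³⁶) × (0.961) / (3.71 × 10¹²)³
   = 2.07 × 10⁻¹¹ m/s²

2.07 × 10⁻¹¹ m/s²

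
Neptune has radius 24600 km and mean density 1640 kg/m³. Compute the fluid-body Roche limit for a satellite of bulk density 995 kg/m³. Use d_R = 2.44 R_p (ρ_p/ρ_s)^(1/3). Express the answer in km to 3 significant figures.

d_R = 2.44 × 24600 km × (1640/995)^(1/3)
    = 70900 km

70900 km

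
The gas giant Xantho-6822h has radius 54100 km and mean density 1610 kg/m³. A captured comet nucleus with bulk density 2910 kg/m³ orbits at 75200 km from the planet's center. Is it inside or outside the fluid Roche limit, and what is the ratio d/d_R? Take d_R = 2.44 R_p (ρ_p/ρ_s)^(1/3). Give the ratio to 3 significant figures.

d_R = 2.44 × (54100 km) × (1610/2910)^(1/3) = 1.084 × 10⁵ km
d/d_R = (75200) / (1.084 × 10⁵) = 0.694
Since d/d_R < 1, the body is inside the Roche limit.

inside; d/d_R ≈ 0.694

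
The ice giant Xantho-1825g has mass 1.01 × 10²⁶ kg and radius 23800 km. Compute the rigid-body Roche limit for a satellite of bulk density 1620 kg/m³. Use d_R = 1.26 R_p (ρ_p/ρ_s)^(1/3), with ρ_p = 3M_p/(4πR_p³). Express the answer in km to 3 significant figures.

ρ_p = 3M_p/(4πR_p³) = 3 × (1.01 × 10²⁶) / (4π × (2.38 × 10⁷ m)³) = 1790 kg/m³
d_R = 1.26 × 23800 km × (1790/1620)^(1/3)
    = 31000 km

31000 km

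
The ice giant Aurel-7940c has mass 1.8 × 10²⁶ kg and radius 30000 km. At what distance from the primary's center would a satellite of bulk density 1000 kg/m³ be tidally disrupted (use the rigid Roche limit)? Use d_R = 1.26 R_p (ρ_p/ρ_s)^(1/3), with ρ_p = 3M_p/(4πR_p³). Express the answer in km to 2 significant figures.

ρ_p = 3M_p/(4πR_p³) = 3 × (1.8 × 10²⁶) / (4π × (3.0 × 10⁷ m)³) = 1600 kg/m³
d_R = 1.26 × 30000 km × (1600/1000)^(1/3)
    = 44000 km

44000 km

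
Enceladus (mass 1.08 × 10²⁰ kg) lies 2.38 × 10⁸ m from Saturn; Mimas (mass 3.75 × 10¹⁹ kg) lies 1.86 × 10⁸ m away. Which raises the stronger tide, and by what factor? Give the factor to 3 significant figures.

Enceladus, by a factor of ≈ 1.37

Tidal stretch scales as M/d³; compute that for each body.
Enceladus: (1.08 × 10²⁰) / (2.38 × 10⁸)³ = 8.011 × 10⁻⁶
Mimas: (3.75 × 10¹⁹) / (1.86 × 10⁸)³ = 5.828 × 10⁻⁶
Ratio (larger/smaller) = 1.37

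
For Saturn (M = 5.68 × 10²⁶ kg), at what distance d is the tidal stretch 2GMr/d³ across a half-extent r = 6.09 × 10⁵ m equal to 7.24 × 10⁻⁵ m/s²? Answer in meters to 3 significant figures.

2GMr/d³ = a_tidal  ⇒  d = (2GMr / a_tidal)^(1/3)
d = (2 × 6.674×10⁻¹¹ × (5.68 × 10²⁶) × (6.09 × 10⁵) / (7.24 × 10⁻⁵))^(1/3)
  = 8.61 × 10⁸ m

8.61 × 10⁸ m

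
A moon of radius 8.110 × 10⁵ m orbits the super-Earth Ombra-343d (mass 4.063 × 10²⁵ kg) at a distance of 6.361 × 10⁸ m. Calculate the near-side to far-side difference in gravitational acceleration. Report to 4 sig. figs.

a_tidal = 4GMr/d³
        = 4 × (6.674 × 10⁻¹¹) × (4.063 × 10²⁵) × (8.110 × 10⁵) / (6.361 × 10⁸)³
        = 3.418 × 10⁻⁵ m/s²

3.418 × 10⁻⁵ m/s²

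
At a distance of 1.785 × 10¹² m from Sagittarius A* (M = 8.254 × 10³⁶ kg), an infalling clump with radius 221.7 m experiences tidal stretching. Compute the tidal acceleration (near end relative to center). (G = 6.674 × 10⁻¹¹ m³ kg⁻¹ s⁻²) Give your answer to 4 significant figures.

Since r ≪ d, expand the inverse-square field across one radius to get the leading 2GMr/d³ term.
Δa = 2GMr/d³
   = 2 × (6.674 × 10⁻¹¹) × (8.254 × 10³⁶) × (221.7) / (1.785 × 10¹²)³
   = 4.295 × 10⁻⁸ m/s²

4.295 × 10⁻⁸ m/s²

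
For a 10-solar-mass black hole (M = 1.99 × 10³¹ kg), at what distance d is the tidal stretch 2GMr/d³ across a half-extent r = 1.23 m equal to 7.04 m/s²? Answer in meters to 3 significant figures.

7.74 × 10⁶ m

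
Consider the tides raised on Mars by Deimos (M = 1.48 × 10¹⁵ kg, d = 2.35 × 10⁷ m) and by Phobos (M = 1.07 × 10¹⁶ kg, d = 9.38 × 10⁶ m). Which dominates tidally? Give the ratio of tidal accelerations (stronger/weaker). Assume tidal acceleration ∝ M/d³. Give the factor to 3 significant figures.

Phobos, by a factor of ≈ 114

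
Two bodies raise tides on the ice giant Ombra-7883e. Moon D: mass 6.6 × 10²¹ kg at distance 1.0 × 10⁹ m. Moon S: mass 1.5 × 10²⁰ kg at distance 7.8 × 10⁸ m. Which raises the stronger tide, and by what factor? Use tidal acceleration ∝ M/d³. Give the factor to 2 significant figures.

Tidal stretch scales as M/d³; compute that for each body.
Moon D: (6.6 × 10²¹) / (1.0 × 10⁹)³ = 6.600 × 10⁻⁶
Moon S: (1.5 × 10²⁰) / (7.8 × 10⁸)³ = 3.161 × 10⁻⁷
Ratio (larger/smaller) = 21

Moon D, by a factor of ≈ 21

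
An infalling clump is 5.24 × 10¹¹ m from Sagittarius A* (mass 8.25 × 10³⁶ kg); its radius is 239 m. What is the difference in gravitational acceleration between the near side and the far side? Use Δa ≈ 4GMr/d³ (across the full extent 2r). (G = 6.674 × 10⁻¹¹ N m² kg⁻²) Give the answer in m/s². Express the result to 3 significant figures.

Δa = 4GMr/d³
   = 4 × (6.674 × 10⁻¹¹) × (8.25 × 10³⁶) × (239) / (5.24 × 10¹¹)³
   = 3.66 × 10⁻⁶ m/s²

3.66 × 10⁻⁶ m/s²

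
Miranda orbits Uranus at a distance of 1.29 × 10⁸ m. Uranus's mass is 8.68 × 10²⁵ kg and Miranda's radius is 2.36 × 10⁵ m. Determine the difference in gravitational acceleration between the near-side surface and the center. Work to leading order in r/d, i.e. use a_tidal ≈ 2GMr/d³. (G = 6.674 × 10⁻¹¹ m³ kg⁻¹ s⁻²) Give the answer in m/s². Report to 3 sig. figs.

Δg = 2GMr/d³
   = 2 × (6.674 × 10⁻¹¹) × (8.68 × 10²⁵) × (2.36 × 10⁵) / (1.29 × 10⁸)³
   = 1.27 × 10⁻³ m/s²

1.27 × 10⁻³ m/s²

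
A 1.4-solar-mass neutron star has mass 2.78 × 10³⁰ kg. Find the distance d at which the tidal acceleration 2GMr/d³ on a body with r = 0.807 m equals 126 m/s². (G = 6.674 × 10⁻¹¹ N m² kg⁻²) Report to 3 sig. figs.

2GMr/d³ = a_tidal  ⇒  d = (2GMr / a_tidal)^(1/3)
d = (2 × 6.674×10⁻¹¹ × (2.78 × 10³⁰) × (0.807) / (126))^(1/3)
  = 1.33 × 10⁶ m

1.33 × 10⁶ m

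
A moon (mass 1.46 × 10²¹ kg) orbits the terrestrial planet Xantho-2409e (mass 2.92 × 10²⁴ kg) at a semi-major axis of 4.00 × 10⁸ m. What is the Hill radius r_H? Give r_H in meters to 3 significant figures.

2.20 × 10⁷ m

r_H ≈ a (m/3M)^(1/3)
    = (4.00 × 10⁸) × (1.46 × 10²¹ / (3 × 2.92 × 10²⁴))^(1/3)
    = 2.20 × 10⁷ m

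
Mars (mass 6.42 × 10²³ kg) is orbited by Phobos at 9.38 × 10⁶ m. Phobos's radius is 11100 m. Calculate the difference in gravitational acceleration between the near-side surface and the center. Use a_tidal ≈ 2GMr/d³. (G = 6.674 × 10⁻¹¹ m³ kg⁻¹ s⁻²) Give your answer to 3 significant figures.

The tidal stretch is the gradient of GM/d² times the body's extent r, hence the 1/d³ dependence.
a_tidal = 2GMr/d³
        = 2 × (6.674 × 10⁻¹¹) × (6.42 × 10²³) × (11100) / (9.38 × 10⁶)³
        = 1.15 × 10⁻³ m/s²

1.15 × 10⁻³ m/s²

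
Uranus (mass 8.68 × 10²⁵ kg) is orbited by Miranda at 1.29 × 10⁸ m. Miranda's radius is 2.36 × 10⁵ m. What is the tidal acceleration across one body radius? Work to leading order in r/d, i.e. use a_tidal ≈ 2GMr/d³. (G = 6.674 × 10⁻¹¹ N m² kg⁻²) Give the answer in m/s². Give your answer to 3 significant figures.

1.27 × 10⁻³ m/s²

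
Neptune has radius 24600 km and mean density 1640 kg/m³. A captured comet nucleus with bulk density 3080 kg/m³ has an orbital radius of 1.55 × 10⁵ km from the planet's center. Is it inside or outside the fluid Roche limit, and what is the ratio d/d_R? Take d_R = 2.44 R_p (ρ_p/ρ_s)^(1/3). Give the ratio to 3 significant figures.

d_R = 2.44 × (24600 km) × (1640/3080)^(1/3) = 48650 km
d/d_R = (1.55 × 10⁵) / (48650) = 3.19
Since d/d_R > 1, the body is outside the Roche limit.

outside; d/d_R ≈ 3.19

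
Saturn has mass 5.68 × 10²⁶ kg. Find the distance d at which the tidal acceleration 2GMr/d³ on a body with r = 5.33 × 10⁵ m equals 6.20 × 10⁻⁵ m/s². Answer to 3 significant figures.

2GMr/d³ = a_tidal  ⇒  d = (2GMr / a_tidal)^(1/3)
d = (2 × 6.674×10⁻¹¹ × (5.68 × 10²⁶) × (5.33 × 10⁵) / (6.20 × 10⁻⁵))^(1/3)
  = 8.67 × 10⁸ m

8.67 × 10⁸ m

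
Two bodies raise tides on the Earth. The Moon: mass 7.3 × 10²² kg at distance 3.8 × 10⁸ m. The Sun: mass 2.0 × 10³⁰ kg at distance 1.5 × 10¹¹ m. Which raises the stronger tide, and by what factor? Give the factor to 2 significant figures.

The tide-raising term goes as M/d³ (the gradient of a 1/d² field).
The Moon: (7.3 × 10²²) / (3.8 × 10⁸)³ = 1.330 × 10⁻³
The Sun: (2.0 × 10³⁰) / (1.5 × 10¹¹)³ = 5.926 × 10⁻⁴
Ratio (larger/smaller) = 2.2

The Moon, by a factor of ≈ 2.2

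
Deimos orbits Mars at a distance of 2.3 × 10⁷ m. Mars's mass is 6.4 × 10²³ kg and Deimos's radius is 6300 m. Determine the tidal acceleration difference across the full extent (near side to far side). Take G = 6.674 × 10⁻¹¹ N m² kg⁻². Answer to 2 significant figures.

8.8 × 10⁻⁵ m/s²

Δa = 4GMr/d³
   = 4 × (6.674 × 10⁻¹¹) × (6.4 × 10²³) × (6300) / (2.3 × 10⁷)³
   = 8.8 × 10⁻⁵ m/s²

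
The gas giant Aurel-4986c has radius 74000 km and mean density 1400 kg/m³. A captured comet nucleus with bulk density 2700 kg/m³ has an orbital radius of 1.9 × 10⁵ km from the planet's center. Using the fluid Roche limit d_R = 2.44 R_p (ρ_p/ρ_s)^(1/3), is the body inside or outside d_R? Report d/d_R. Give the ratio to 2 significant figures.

outside; d/d_R ≈ 1.3

d_R = 2.44 × (74000 km) × (1400/2700)^(1/3) = 1.451 × 10⁵ km
d/d_R = (1.9 × 10⁵) / (1.451 × 10⁵) = 1.3
Since d/d_R > 1, the body is outside the Roche limit.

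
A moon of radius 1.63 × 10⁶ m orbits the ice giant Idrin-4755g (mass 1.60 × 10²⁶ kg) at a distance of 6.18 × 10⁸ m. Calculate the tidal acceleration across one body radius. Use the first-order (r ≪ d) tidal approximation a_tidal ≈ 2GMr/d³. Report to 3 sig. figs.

a_tidal = 2GMr/d³
        = 2 × (6.674 × 10⁻¹¹) × (1.60 × 10²⁶) × (1.63 × 10⁶) / (6.18 × 10⁸)³
        = 1.47 × 10⁻⁴ m/s²

1.47 × 10⁻⁴ m/s²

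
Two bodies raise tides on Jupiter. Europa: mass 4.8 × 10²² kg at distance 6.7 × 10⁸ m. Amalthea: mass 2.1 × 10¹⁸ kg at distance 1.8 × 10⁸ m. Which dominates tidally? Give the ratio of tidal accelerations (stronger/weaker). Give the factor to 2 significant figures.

Tidal acceleration ∝ M/d³, so compare M/d³ for each.
Europa: (4.8 × 10²²) / (6.7 × 10⁸)³ = 1.596 × 10⁻⁴
Amalthea: (2.1 × 10¹⁸) / (1.8 × 10⁸)³ = 3.601 × 10⁻⁷
Ratio (larger/smaller) = 440

Europa, by a factor of ≈ 440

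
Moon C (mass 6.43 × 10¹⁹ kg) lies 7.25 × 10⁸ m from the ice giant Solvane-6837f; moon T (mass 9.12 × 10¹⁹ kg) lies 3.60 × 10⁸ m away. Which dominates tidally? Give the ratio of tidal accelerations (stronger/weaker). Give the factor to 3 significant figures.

Moon T, by a factor of ≈ 11.6

Tidal stretch scales as M/d³; compute that for each body.
Moon C: (6.43 × 10¹⁹) / (7.25 × 10⁸)³ = 1.687 × 10⁻⁷
Moon T: (9.12 × 10¹⁹) / (3.60 × 10⁸)³ = 1.955 × 10⁻⁶
Ratio (larger/smaller) = 11.6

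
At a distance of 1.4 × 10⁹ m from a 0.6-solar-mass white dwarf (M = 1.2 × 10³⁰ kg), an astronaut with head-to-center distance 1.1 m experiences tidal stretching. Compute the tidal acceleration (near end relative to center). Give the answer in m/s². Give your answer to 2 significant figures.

6.4 × 10⁻⁸ m/s²

Differencing GM/(d−r)² and GM/d² to first order in r/d gives 2GMr/d³.
Δg = 2GMr/d³
   = 2 × (6.674 × 10⁻¹¹) × (1.2 × 10³⁰) × (1.1) / (1.4 × 10⁹)³
   = 6.4 × 10⁻⁸ m/s²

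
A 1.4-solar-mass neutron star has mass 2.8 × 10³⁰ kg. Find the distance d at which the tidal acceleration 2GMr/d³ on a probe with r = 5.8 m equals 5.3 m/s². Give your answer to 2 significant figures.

2GMr/d³ = a_tidal  ⇒  d = (2GMr / a_tidal)^(1/3)
d = (2 × 6.674×10⁻¹¹ × (2.8 × 10³⁰) × (5.8) / (5.3))^(1/3)
  = 7.4 × 10⁶ m

7.4 × 10⁶ m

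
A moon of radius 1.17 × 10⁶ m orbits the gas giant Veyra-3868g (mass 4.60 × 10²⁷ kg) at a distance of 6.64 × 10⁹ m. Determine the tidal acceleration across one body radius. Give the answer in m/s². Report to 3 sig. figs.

2.45 × 10⁻⁶ m/s²

Δa = 2GMr/d³
   = 2 × (6.674 × 10⁻¹¹) × (4.60 × 10²⁷) × (1.17 × 10⁶) / (6.64 × 10⁹)³
   = 2.45 × 10⁻⁶ m/s²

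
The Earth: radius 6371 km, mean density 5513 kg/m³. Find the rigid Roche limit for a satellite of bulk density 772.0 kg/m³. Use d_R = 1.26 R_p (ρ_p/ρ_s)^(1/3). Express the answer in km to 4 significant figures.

d_R = 1.26 × 6371 km × (5513/772.0)^(1/3)
    = 15460 km

15460 km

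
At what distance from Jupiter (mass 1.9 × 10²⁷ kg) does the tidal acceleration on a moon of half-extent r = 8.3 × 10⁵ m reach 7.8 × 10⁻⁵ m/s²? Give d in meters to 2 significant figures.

2GMr/d³ = a_tidal  ⇒  d = (2GMr / a_tidal)^(1/3)
d = (2 × 6.674×10⁻¹¹ × (1.9 × 10²⁷) × (8.3 × 10⁵) / (7.8 × 10⁻⁵))^(1/3)
  = 1.4 × 10⁹ m

1.4 × 10⁹ m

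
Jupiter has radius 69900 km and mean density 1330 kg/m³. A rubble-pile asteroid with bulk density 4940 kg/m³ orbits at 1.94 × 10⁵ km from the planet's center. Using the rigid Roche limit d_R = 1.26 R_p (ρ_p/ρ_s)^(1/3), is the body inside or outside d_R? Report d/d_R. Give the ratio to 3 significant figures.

d_R = 1.26 × (69900 km) × (1330/4940)^(1/3) = 56870 km
d/d_R = (1.94 × 10⁵) / (56870) = 3.41
Since d/d_R > 1, the body is outside the Roche limit.

outside; d/d_R ≈ 3.41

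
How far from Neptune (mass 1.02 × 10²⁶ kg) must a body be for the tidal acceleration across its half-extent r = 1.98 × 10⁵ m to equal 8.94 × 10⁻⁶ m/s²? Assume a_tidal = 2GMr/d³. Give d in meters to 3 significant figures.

6.71 × 10⁸ m

2GMr/d³ = a_tidal  ⇒  d = (2GMr / a_tidal)^(1/3)
d = (2 × 6.674×10⁻¹¹ × (1.02 × 10²⁶) × (1.98 × 10⁵) / (8.94 × 10⁻⁶))^(1/3)
  = 6.71 × 10⁸ m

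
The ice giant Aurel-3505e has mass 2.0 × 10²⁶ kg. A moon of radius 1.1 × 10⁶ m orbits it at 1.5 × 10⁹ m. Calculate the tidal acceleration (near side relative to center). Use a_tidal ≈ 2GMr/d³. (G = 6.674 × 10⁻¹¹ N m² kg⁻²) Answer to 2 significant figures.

8.7 × 10⁻⁶ m/s²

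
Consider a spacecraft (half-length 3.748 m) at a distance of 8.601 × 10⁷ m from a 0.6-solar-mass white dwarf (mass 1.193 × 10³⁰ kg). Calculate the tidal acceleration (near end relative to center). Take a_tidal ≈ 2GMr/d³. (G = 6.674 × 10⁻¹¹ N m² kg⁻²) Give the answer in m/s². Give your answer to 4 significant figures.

9.380 × 10⁻⁴ m/s²

Δg = 2GMr/d³
   = 2 × (6.674 × 10⁻¹¹) × (1.193 × 10³⁰) × (3.748) / (8.601 × 10⁷)³
   = 9.380 × 10⁻⁴ m/s²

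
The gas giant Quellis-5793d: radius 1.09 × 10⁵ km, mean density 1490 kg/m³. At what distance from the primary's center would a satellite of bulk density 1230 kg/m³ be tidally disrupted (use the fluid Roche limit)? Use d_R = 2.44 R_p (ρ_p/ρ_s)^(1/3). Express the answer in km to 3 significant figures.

d_R = 2.44 × 1.09 × 10⁵ km × (1490/1230)^(1/3)
    = 2.84 × 10⁵ km

2.84 × 10⁵ km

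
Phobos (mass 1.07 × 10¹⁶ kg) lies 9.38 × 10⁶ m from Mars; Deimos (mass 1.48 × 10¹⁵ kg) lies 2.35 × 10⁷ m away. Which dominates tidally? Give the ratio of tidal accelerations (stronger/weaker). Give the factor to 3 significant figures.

Phobos, by a factor of ≈ 114

Compare M/d³ for the two perturbers:
Phobos: (1.07 × 10¹⁶) / (9.38 × 10⁶)³ = 1.297 × 10⁻⁵
Deimos: (1.48 × 10¹⁵) / (2.35 × 10⁷)³ = 1.140 × 10⁻⁷
Ratio (larger/smaller) = 114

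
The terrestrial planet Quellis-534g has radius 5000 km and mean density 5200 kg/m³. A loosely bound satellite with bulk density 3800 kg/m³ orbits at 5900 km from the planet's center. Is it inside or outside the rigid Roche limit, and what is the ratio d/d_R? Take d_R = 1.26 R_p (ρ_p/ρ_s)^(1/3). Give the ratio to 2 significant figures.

inside; d/d_R ≈ 0.84

d_R = 1.26 × (5000 km) × (5200/3800)^(1/3) = 6994 km
d/d_R = (5900) / (6994) = 0.84
Since d/d_R < 1, the body is inside the Roche limit.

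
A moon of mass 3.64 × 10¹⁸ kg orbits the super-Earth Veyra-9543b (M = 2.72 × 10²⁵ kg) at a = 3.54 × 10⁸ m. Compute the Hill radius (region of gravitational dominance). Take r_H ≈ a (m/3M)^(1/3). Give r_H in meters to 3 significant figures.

1.26 × 10⁶ m

r_H ≈ a (m/3M)^(1/3)
    = (3.54 × 10⁸) × (3.64 × 10¹⁸ / (3 × 2.72 × 10²⁵))^(1/3)
    = 1.26 × 10⁶ m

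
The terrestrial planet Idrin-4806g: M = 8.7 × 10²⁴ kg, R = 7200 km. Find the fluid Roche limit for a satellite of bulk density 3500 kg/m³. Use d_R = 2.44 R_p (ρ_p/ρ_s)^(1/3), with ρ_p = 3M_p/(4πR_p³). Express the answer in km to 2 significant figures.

21000 km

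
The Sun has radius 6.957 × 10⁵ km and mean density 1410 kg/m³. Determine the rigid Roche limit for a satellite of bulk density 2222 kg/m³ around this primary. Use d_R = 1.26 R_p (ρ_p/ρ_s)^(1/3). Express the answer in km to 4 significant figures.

d_R = 1.26 × 6.957 × 10⁵ km × (1410/2222)^(1/3)
    = 7.533 × 10⁵ km

7.533 × 10⁵ km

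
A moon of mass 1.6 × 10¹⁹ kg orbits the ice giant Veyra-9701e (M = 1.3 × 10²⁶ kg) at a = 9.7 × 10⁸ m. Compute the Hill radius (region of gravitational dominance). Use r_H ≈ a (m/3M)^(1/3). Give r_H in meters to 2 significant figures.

r_H ≈ a (m/3M)^(1/3)
    = (9.7 × 10⁸) × (1.6 × 10¹⁹ / (3 × 1.3 × 10²⁶))^(1/3)
    = 3.3 × 10⁶ m

3.3 × 10⁶ m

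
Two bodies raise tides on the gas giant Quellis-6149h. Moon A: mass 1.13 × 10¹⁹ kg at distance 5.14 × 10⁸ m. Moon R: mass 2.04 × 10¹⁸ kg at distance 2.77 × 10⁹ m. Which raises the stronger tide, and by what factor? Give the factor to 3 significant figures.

Moon A, by a factor of ≈ 867

Tidal acceleration ∝ M/d³, so compare M/d³ for each.
Moon A: (1.13 × 10¹⁹) / (5.14 × 10⁸)³ = 8.321 × 10⁻⁸
Moon R: (2.04 × 10¹⁸) / (2.77 × 10⁹)³ = 9.598 × 10⁻¹¹
Ratio (larger/smaller) = 867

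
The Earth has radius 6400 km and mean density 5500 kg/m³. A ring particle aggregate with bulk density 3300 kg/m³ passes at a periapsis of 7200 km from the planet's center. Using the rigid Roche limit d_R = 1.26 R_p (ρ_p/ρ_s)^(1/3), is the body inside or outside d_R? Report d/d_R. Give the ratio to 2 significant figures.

inside; d/d_R ≈ 0.75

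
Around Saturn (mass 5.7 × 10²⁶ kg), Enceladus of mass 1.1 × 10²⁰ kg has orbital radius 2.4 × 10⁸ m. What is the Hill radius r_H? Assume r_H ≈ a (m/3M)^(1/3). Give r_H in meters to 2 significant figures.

9.6 × 10⁵ m

r_H ≈ a (m/3M)^(1/3)
    = (2.4 × 10⁸) × (1.1 × 10²⁰ / (3 × 5.7 × 10²⁶))^(1/3)
    = 9.6 × 10⁵ m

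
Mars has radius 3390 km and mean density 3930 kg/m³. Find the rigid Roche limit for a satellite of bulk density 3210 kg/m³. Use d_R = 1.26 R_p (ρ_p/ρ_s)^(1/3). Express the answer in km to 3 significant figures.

4570 km

d_R = 1.26 × 3390 km × (3930/3210)^(1/3)
    = 4570 km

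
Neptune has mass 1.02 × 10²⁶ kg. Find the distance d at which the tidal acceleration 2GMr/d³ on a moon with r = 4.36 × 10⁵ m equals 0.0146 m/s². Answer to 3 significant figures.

7.41 × 10⁷ m

2GMr/d³ = a_tidal  ⇒  d = (2GMr / a_tidal)^(1/3)
d = (2 × 6.674×10⁻¹¹ × (1.02 × 10²⁶) × (4.36 × 10⁵) / (0.0146))^(1/3)
  = 7.41 × 10⁷ m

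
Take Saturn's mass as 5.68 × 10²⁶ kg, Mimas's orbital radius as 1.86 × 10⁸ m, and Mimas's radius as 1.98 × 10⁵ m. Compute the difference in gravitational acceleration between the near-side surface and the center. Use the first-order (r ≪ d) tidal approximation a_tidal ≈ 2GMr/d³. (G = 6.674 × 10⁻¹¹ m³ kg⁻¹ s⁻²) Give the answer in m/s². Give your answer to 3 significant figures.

2.33 × 10⁻³ m/s²

Δa = 2GMr/d³
   = 2 × (6.674 × 10⁻¹¹) × (5.68 × 10²⁶) × (1.98 × 10⁵) / (1.86 × 10⁸)³
   = 2.33 × 10⁻³ m/s²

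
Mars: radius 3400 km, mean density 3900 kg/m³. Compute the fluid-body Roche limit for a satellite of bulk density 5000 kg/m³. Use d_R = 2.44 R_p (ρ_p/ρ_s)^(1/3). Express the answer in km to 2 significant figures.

d_R = 2.44 × 3400 km × (3900/5000)^(1/3)
    = 7600 km

7600 km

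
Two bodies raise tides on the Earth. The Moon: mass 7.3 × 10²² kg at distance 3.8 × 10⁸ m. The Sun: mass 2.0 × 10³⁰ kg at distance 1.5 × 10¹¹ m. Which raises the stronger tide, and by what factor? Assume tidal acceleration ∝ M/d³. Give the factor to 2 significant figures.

Tidal stretch scales as M/d³; compute that for each body.
The Moon: (7.3 × 10²²) / (3.8 × 10⁸)³ = 1.330 × 10⁻³
The Sun: (2.0 × 10³⁰) / (1.5 × 10¹¹)³ = 5.926 × 10⁻⁴
Ratio (larger/smaller) = 2.2

The Moon, by a factor of ≈ 2.2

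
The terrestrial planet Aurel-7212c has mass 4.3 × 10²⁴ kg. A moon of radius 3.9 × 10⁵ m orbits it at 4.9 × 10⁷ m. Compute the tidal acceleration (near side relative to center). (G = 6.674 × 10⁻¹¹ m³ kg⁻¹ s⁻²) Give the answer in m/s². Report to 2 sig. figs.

1.9 × 10⁻³ m/s²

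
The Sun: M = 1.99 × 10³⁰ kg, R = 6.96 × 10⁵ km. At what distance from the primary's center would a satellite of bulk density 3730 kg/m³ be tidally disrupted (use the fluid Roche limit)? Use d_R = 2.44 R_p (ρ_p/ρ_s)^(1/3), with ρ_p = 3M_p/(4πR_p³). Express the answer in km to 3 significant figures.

1.23 × 10⁶ km

ρ_p = 3M_p/(4πR_p³) = 3 × (1.99 × 10³⁰) / (4π × (6.96 × 10⁸ m)³) = 1410 kg/m³
d_R = 2.44 × 6.96 × 10⁵ km × (1410/3730)^(1/3)
    = 1.23 × 10⁶ km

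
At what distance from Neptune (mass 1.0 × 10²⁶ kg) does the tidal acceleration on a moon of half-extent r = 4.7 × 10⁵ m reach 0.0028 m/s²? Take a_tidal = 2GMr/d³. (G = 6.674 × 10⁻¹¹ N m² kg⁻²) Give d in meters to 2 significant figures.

1.3 × 10⁸ m

2GMr/d³ = a_tidal  ⇒  d = (2GMr / a_tidal)^(1/3)
d = (2 × 6.674×10⁻¹¹ × (1.0 × 10²⁶) × (4.7 × 10⁵) / (0.0028))^(1/3)
  = 1.3 × 10⁸ m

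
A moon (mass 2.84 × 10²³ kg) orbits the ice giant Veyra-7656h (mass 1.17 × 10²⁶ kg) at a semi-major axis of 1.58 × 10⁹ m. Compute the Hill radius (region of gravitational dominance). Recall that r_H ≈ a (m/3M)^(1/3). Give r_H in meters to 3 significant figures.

r_H ≈ a (m/3M)^(1/3)
    = (1.58 × 10⁹) × (2.84 × 10²³ / (3 × 1.17 × 10²⁶))^(1/3)
    = 1.47 × 10⁸ m

1.47 × 10⁸ m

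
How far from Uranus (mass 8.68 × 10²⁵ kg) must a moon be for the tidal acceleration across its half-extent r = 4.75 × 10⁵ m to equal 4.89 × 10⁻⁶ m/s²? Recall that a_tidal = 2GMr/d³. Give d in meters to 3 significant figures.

2GMr/d³ = a_tidal  ⇒  d = (2GMr / a_tidal)^(1/3)
d = (2 × 6.674×10⁻¹¹ × (8.68 × 10²⁵) × (4.75 × 10⁵) / (4.89 × 10⁻⁶))^(1/3)
  = 1.04 × 10⁹ m

1.04 × 10⁹ m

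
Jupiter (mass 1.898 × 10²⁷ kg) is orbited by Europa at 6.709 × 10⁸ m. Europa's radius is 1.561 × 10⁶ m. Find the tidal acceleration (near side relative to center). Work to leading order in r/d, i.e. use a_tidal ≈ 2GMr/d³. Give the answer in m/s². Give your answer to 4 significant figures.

1.310 × 10⁻³ m/s²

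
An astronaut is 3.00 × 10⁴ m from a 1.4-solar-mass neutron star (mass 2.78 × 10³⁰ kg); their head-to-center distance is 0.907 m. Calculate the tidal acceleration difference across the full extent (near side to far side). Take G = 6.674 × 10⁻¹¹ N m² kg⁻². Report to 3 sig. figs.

The field gradient is 2GM/d³; across the full diameter 2r the difference is 4GMr/d³.
Δa = 4GMr/d³
   = 4 × (6.674 × 10⁻¹¹) × (2.78 × 10³⁰) × (0.907) / (3.00 × 10⁴)³
   = 2.49 × 10⁷ m/s²

2.49 × 10⁷ m/s²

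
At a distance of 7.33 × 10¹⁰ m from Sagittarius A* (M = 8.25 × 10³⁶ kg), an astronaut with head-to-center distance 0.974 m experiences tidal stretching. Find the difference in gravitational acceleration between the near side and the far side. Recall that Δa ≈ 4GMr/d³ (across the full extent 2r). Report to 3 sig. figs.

Δg = 4GMr/d³
   = 4 × (6.674 × 10⁻¹¹) × (8.25 × 10³⁶) × (0.974) / (7.33 × 10¹⁰)³
   = 5.45 × 10⁻⁶ m/s²

5.45 × 10⁻⁶ m/s²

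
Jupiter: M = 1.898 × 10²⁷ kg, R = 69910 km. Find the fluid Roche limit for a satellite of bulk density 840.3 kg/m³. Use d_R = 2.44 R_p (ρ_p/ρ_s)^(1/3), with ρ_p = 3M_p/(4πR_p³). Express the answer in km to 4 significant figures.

1.986 × 10⁵ km

ρ_p = 3M_p/(4πR_p³) = 3 × (1.898 × 10²⁷) / (4π × (6.991 × 10⁷ m)³) = 1326 kg/m³
d_R = 2.44 × 69910 km × (1326/840.3)^(1/3)
    = 1.986 × 10⁵ km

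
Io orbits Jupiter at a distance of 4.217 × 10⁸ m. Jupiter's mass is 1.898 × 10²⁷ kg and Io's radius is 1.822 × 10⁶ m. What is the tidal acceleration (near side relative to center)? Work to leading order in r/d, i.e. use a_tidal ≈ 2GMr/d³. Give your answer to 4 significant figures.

6.155 × 10⁻³ m/s²

Δg = 2GMr/d³
   = 2 × (6.674 × 10⁻¹¹) × (1.898 × 10²⁷) × (1.822 × 10⁶) / (4.217 × 10⁸)³
   = 6.155 × 10⁻³ m/s²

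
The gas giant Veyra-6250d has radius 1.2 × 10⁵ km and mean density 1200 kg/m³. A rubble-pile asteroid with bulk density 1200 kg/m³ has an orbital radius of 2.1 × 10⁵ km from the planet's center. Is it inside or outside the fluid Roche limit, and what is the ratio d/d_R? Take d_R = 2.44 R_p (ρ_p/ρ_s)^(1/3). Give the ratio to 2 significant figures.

d_R = 2.44 × (1.2 × 10⁵ km) × (1200/1200)^(1/3) = 2.928 × 10⁵ km
d/d_R = (2.1 × 10⁵) / (2.928 × 10⁵) = 0.72
Since d/d_R < 1, the body is inside the Roche limit.

inside; d/d_R ≈ 0.72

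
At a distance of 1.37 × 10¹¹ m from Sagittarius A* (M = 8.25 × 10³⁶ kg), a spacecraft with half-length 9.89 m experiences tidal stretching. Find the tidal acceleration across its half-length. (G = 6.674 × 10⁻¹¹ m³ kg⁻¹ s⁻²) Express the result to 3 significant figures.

4.24 × 10⁻⁶ m/s²

Δa = 2GMr/d³
   = 2 × (6.674 × 10⁻¹¹) × (8.25 × 10³⁶) × (9.89) / (1.37 × 10¹¹)³
   = 4.24 × 10⁻⁶ m/s²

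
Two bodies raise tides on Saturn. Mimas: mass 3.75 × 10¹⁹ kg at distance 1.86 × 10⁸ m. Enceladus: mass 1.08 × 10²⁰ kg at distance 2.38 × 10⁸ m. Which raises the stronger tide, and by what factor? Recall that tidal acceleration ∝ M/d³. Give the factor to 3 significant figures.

Compare M/d³ for the two perturbers:
Mimas: (3.75 × 10¹⁹) / (1.86 × 10⁸)³ = 5.828 × 10⁻⁶
Enceladus: (1.08 × 10²⁰) / (2.38 × 10⁸)³ = 8.011 × 10⁻⁶
Ratio (larger/smaller) = 1.37

Enceladus, by a factor of ≈ 1.37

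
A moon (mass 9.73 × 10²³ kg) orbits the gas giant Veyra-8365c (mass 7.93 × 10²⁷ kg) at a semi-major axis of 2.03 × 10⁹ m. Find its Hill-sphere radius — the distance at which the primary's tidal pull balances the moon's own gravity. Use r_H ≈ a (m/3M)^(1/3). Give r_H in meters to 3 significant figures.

6.99 × 10⁷ m

r_H ≈ a (m/3M)^(1/3)
    = (2.03 × 10⁹) × (9.73 × 10²³ / (3 × 7.93 × 10²⁷))^(1/3)
    = 6.99 × 10⁷ m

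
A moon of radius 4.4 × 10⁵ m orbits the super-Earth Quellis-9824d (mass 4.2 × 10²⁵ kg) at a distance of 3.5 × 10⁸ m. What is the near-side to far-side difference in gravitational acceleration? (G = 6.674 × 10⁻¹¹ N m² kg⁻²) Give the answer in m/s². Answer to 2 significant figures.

The field gradient is 2GM/d³; across the full diameter 2r the difference is 4GMr/d³.
Δa = 4GMr/d³
   = 4 × (6.674 × 10⁻¹¹) × (4.2 × 10²⁵) × (4.4 × 10⁵) / (3.5 × 10⁸)³
   = 1.2 × 10⁻⁴ m/s²

1.2 × 10⁻⁴ m/s²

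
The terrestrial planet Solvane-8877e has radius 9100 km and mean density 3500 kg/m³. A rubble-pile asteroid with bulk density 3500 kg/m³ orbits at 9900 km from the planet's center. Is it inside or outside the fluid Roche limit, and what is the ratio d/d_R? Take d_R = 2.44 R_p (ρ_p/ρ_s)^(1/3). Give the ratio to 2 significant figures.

inside; d/d_R ≈ 0.45

d_R = 2.44 × (9100 km) × (3500/3500)^(1/3) = 22200 km
d/d_R = (9900) / (22200) = 0.45
Since d/d_R < 1, the body is inside the Roche limit.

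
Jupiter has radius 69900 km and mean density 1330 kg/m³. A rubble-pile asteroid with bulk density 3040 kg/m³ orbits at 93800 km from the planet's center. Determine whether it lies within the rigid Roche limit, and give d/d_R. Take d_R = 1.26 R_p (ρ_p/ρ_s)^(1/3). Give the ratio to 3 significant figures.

outside; d/d_R ≈ 1.40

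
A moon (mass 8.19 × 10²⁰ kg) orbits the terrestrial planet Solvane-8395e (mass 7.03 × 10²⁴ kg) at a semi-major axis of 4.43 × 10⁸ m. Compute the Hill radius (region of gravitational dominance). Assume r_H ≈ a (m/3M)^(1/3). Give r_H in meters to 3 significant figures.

r_H ≈ a (m/3M)^(1/3)
    = (4.43 × 10⁸) × (8.19 × 10²⁰ / (3 × 7.03 × 10²⁴))^(1/3)
    = 1.50 × 10⁷ m

1.50 × 10⁷ m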